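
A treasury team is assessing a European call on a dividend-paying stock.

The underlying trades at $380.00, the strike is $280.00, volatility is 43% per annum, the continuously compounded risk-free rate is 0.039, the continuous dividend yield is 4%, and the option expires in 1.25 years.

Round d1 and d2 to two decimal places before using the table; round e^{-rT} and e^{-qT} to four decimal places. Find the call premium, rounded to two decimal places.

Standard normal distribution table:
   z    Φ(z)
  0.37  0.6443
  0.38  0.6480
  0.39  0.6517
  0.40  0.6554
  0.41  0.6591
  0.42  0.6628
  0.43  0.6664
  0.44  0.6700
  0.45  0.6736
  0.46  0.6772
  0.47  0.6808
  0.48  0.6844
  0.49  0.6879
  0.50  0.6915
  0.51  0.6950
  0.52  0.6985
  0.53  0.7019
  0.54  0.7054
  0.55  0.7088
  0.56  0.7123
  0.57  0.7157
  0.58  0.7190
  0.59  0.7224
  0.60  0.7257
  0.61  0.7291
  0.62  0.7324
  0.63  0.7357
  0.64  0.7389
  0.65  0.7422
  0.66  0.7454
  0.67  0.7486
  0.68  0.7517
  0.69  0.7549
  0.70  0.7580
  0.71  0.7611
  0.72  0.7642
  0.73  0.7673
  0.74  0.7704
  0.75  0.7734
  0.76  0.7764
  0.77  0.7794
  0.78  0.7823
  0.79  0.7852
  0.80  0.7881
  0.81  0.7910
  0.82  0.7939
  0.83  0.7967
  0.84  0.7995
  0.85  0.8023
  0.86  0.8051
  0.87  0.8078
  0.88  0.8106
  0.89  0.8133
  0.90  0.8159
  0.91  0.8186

$118.19

σ√T = 0.43 × 1.1180 = 0.4808
d₁ = [ln(380/280) + (0.039 − 0.04 + ½·0.43²)·1.25] / (σ√T) = (0.3054 + 0.1143) / 0.4808 = 0.8730 → 0.87
d₂ = 0.8730 − 0.4808 = 0.3922 → 0.39
e^(−qT) = e^(−0.04·1.25) = 0.9512;  e^(−rT) = e^(−0.039·1.25) = 0.9524
N(d₁) = N(0.87) = 0.8078;  N(d₂) = N(0.39) = 0.6517
C = 380·0.9512·0.8078 − 280·0.9524·0.6517 = 291.9842 − 173.7901 = 118.1940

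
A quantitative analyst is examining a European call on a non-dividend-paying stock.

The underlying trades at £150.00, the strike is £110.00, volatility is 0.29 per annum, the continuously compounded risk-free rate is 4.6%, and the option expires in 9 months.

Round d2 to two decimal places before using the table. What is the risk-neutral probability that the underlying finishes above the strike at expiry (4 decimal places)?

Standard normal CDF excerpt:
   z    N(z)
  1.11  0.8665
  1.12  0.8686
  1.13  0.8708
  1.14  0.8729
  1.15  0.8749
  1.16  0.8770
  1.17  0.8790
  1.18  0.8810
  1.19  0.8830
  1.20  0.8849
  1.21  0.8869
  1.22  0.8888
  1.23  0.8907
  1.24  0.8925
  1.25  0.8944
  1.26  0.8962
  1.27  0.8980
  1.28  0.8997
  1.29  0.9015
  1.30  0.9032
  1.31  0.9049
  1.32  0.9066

T = 0.75;  σ√T = 0.2511
d₁ = [ln(150/110) + (0.046 + ½·0.29²)·0.75] / (σ√T) = (0.3102 + 0.0660) / 0.2511 = 1.4979 ≈ 1.50
d₂ = 1.4979 − 0.2511 = 1.2467 ≈ 1.25
Risk-neutral Pr[S_T > K] = N(d₂) = N(1.25) = 0.8944

0.8944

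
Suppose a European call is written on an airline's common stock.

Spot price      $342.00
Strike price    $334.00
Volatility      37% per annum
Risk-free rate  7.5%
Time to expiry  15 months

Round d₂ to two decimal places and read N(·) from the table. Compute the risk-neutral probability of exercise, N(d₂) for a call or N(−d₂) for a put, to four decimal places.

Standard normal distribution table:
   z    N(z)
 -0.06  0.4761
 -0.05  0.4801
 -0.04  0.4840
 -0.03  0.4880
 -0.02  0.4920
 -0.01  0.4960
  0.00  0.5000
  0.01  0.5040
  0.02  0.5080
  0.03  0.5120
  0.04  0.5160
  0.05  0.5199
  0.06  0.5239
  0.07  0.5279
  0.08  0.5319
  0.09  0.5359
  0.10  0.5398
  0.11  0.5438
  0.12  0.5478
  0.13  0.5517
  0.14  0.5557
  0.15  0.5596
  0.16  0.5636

0.5319

T = 1.25;  σ√T = 0.4137
d₁ = [ln(342/334) + (0.075 + ½·0.37²)·1.25] / (σ√T) = (0.0237 + 0.1793) / 0.4137 = 0.4907 which rounds to 0.49
d₂ = 0.4907 − 0.4137 = 0.0770 which rounds to 0.08
Risk-neutral Pr[S_T > K] = N(d₂) = N(0.08) = 0.5319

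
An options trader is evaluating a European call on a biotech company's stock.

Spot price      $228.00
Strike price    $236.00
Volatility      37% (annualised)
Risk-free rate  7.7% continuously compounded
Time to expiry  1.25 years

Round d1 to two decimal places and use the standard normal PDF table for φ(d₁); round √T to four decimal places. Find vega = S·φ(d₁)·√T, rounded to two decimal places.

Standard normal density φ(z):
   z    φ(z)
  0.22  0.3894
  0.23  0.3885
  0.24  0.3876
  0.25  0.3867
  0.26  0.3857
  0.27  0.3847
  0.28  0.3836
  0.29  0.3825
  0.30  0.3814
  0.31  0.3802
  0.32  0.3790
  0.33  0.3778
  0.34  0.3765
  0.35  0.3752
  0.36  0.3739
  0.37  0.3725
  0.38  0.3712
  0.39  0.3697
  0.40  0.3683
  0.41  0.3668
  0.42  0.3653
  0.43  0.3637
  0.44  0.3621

95.31

σ√T = 0.37 × 1.1180 = 0.4137
d₁ = [ln(228/236) + (0.077 + ½·0.37²)·1.25] / (σ√T) = (-0.0345 + 0.1818) / 0.4137 = 0.3561 ⇒ 0.36
√T = √1.25 = 1.1180
φ(d₁) = φ(0.36) = 0.3739
vega = S·φ(d₁)·√T = 228·0.3739·1.1180 = 95.3086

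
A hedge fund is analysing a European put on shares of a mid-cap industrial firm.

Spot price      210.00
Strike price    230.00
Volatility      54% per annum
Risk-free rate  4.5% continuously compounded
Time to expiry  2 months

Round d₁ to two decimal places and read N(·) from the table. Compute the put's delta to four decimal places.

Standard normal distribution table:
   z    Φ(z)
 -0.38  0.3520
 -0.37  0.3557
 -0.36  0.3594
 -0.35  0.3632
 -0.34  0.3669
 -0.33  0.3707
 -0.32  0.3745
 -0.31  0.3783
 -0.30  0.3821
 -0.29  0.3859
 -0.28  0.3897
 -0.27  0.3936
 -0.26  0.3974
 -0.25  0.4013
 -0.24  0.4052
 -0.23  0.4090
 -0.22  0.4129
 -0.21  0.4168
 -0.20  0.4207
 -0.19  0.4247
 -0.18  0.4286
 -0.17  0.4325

-0.6064

σ√T = 0.54·√0.1667 = 0.2205
d₁ = [ln(210/230) + (0.045 + 0.54²/2)·0.1667] / 0.2205 = [-0.0910 + 0.0318] / 0.2205 = -0.2684 ⇒ -0.27
N(d₁) = N(-0.27) = 0.3936
Δ_put = N(d₁) − 1 = 0.3936 − 1 = -0.6064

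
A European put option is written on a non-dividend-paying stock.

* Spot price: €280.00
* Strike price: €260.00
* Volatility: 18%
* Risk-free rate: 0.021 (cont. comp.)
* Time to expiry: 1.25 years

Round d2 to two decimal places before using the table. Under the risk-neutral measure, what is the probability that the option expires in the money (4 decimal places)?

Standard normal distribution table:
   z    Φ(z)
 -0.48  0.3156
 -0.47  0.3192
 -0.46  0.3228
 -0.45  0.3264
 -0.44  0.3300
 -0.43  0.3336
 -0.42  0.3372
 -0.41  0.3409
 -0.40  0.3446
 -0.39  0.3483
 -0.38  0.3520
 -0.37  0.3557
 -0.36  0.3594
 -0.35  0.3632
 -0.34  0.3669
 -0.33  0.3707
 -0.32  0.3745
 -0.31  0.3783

σ√T = 0.18·√1.25 = 0.2012
d₁ = [ln(280/260) + (0.021 + ½·0.18²)·1.25] / (σ√T) = (0.0741 + 0.0465) / 0.2012 = 0.5993 which rounds to 0.60
d₂ = 0.5993 − 0.2012 = 0.3981 which rounds to 0.40
Risk-neutral Pr[S_T < K] = N(−d₂) = N(-0.40) = 0.3446

0.3446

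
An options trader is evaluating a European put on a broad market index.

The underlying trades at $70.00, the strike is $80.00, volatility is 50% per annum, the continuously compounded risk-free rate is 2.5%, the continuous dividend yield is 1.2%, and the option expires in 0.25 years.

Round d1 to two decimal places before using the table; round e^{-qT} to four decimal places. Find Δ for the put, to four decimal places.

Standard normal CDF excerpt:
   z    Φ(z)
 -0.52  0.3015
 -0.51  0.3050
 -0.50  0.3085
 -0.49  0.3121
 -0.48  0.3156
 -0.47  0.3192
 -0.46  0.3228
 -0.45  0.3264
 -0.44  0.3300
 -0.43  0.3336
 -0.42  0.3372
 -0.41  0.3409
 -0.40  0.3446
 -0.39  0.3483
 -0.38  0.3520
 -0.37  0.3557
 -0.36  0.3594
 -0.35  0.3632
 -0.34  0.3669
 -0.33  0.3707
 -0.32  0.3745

-0.6534

σ√T = 0.5 × 0.5000 = 0.2500
d₁ = [ln(70/80) + (0.025 − 0.012 + 0.5²/2)·0.25] / 0.2500 = [-0.1335 + 0.0345] / 0.2500 = -0.3961 → -0.40
N(d₁) = N(-0.40) = 0.3446
Δ_put = e^(−qT)·(N(d₁) − 1) = 0.9970·(0.3446 − 1) = -0.6534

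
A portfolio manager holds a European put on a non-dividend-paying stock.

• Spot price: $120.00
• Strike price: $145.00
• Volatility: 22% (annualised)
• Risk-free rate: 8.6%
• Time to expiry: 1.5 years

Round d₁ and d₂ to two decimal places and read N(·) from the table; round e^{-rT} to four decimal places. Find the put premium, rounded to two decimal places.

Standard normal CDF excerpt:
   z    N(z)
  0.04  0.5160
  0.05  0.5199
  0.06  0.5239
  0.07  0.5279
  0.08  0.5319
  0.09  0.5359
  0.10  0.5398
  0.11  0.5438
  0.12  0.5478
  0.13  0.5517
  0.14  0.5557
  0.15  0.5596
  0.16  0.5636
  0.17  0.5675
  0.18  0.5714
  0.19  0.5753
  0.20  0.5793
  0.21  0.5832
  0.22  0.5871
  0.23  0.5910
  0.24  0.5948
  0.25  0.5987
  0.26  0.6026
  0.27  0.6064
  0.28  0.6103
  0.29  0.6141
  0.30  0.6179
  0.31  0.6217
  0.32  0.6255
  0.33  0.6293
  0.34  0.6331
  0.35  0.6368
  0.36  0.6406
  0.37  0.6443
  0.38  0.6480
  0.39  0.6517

$17.34

σ√T = 0.22·√1.5 = 0.2694
ln(S/K) + (r + σ²/2)T = ln(120/145) + (0.086 + 0.22²/2)·1.5 = -0.1892 + 0.1653 = -0.0239
d₁ = -0.0239 / 0.2694 = -0.0889 → -0.09
d₂ = d₁ − σ√T = -0.0889 − 0.2694 = -0.3583 → -0.36
exp(−rT) = exp(−0.086·1.5) = 0.8790
P = 145·0.8790·N(0.36) − 120·N(0.09) = 145·0.8790·0.6406 − 120·0.5359 = 81.6477 − 64.3080 = 17.3397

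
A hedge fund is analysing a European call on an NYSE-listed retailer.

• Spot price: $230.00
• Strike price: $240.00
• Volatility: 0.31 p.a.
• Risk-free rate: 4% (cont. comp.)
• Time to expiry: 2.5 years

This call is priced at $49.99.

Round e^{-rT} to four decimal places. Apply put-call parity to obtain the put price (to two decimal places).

exp(−rT) = exp(−0.04·2.5) = 0.9048
Put-call parity: C − P = S − K·e^(−rT) = 230 − 240·0.9048 = 230 − 217.1520 = 12.8480
P = C − (C − P) = 49.99 − (12.8480) = 37.1420

$37.14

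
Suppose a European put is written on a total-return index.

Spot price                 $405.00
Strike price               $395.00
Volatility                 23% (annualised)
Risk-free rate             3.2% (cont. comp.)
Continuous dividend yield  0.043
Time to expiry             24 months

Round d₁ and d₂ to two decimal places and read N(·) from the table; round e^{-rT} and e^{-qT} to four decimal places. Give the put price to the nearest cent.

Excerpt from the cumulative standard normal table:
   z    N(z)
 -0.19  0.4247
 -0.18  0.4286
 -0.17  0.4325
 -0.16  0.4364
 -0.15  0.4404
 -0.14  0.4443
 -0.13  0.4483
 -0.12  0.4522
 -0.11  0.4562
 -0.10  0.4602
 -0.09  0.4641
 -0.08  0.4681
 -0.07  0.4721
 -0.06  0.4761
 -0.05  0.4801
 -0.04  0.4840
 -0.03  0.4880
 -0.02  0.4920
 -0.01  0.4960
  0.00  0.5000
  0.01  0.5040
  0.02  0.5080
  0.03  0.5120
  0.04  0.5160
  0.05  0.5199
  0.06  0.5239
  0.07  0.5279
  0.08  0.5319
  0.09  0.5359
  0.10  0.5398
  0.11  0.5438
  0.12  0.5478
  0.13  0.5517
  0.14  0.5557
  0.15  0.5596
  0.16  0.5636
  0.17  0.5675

$46.61

σ√T = 0.23·√2 = 0.3253
d₁ = [ln(405/395) + (0.032 − 0.043 + ½·0.23²)·2] / (σ√T) = (0.0250 + 0.0309) / 0.3253 = 0.1719 → 0.17
d₂ = 0.1719 − 0.3253 = -0.1534 → -0.15
e^(−qT) = e^(−0.043·2) = 0.9176;  e^(−rT) = e^(−0.032·2) = 0.9380
N(−d₂) = N(0.15) = 0.5596;  N(−d₁) = N(-0.17) = 0.4325
P = 395·0.9380·0.5596 − 405·0.9176·0.4325 = 207.3374 − 160.7291 = 46.6083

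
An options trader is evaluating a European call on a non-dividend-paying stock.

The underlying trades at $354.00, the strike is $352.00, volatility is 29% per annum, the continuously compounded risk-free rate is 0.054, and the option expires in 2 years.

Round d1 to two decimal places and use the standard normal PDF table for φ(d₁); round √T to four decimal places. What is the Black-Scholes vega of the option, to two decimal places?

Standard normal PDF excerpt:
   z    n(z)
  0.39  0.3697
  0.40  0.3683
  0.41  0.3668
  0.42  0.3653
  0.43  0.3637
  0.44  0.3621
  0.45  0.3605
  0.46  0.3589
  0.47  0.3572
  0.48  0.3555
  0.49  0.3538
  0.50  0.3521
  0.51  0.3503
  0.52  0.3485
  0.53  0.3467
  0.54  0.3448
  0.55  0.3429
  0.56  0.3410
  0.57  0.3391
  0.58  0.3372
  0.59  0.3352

177.97

σ√T = 0.29 × 1.4142 = 0.4101
d₁ = [ln(354/352) + (0.054 + 0.29²/2)·2] / 0.4101 = [0.0057 + 0.1921] / 0.4101 = 0.4822 which rounds to 0.48
√T = √2 = 1.4142
φ(d₁) = φ(0.48) = 0.3555
vega = S·φ(d₁)·√T = 354·0.3555·1.4142 = 177.9728
(The put has the same vega.)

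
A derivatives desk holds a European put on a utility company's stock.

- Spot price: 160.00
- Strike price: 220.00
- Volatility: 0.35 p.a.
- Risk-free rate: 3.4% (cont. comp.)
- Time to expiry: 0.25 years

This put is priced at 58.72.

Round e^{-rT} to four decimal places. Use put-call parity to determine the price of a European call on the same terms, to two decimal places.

e^(−rT) = e^(−0.034·0.25) = 0.9915
Put-call parity: C − P = S − K·e^(−rT) = 160 − 220·0.9915 = 160 − 218.1300 = -58.1300
C = P + (C − P) = 58.72 + (-58.1300) = 0.5900

0.59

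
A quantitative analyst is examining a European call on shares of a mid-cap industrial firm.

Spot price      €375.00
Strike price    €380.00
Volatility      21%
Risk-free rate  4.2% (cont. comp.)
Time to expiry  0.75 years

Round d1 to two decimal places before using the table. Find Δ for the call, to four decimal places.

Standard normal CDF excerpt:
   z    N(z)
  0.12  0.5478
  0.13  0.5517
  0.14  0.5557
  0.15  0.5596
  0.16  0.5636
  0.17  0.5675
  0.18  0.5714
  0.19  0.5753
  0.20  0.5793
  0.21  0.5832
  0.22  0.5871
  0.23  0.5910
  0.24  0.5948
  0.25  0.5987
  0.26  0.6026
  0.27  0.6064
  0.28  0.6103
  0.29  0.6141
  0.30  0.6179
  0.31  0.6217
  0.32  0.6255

σ√T = 0.21·√0.75 = 0.1819
d₁ = [ln(375/380) + (0.042 + 0.21²/2)·0.75] / 0.1819 = [-0.0132 + 0.0480] / 0.1819 = 0.1913 → 0.19
N(d₁) = N(0.19) = 0.5753
Δ_call = N(d₁) = 0.5753

0.5753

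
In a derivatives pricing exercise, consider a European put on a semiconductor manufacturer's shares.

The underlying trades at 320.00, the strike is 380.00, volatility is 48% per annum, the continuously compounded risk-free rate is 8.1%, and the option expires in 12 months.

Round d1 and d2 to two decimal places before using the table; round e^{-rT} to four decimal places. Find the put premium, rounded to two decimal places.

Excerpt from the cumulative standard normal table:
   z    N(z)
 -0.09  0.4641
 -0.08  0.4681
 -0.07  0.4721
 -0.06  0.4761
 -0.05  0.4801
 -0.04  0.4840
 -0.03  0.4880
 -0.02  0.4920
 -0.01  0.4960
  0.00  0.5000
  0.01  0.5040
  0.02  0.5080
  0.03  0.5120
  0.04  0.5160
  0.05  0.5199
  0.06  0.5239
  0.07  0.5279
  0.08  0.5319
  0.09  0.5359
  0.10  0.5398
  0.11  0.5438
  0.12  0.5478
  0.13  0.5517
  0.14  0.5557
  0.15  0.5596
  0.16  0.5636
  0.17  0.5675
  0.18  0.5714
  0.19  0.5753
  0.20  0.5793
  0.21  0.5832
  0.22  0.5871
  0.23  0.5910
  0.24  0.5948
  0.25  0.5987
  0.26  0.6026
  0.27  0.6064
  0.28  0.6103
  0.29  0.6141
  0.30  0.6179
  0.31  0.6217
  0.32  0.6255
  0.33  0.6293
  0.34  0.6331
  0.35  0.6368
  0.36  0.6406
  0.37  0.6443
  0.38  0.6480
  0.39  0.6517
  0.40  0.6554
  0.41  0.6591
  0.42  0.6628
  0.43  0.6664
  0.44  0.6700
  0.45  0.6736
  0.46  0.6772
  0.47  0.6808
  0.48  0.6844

T = 1;  σ√T = 0.4800
d₁ = [ln(320/380) + (0.081 + 0.48²/2)·1] / 0.4800 = [-0.1719 + 0.1962] / 0.4800 = 0.0507 which rounds to 0.05
d₂ = d₁ − σ√T = 0.0507 − 0.4800 = -0.4293 which rounds to -0.43
exp(−rT) = exp(−0.081·1) = 0.9222
N(−d₂) = N(0.43) = 0.6664;  N(−d₁) = N(-0.05) = 0.4801
P = 380·0.9222·0.6664 − 320·0.4801 = 233.5306 − 153.6320 = 79.8986

79.90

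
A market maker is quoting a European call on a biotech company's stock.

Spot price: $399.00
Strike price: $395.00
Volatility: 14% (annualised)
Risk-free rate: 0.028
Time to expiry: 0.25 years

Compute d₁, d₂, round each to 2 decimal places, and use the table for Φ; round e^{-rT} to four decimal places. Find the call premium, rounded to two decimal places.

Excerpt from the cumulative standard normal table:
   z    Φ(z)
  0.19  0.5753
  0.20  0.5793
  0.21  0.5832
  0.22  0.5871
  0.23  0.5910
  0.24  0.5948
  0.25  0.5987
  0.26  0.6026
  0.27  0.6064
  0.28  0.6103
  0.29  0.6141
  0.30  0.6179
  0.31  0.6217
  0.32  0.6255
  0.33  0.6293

$14.76

T = 0.25;  σ√T = 0.0700
ln(S/K) + (r + σ²/2)T = ln(399/395) + (0.028 + 0.14²/2)·0.25 = 0.0101 + 0.0095 = 0.0195
d₁ = 0.0195 / 0.0700 = 0.2789 which rounds to 0.28
d₂ = d₁ − σ√T = 0.2789 − 0.0700 = 0.2089 which rounds to 0.21
e^(−rT) = e^(−0.028·0.25) = 0.9930
N(d₁) = N(0.28) = 0.6103;  N(d₂) = N(0.21) = 0.5832
C = 399·0.6103 − 395·0.9930·0.5832 = 243.5097 − 228.7515 = 14.7582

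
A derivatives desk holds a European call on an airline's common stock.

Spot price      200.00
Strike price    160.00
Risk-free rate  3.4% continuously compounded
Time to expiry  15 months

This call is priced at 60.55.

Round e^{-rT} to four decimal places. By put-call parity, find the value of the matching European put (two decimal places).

e^(−rT) = e^(−0.034·1.25) = 0.9584
Put-call parity: C − P = S − K·e^(−rT) = 200 − 160·0.9584 = 200 − 153.3440 = 46.6560
P = C − (C − P) = 60.55 − (46.6560) = 13.8940

13.89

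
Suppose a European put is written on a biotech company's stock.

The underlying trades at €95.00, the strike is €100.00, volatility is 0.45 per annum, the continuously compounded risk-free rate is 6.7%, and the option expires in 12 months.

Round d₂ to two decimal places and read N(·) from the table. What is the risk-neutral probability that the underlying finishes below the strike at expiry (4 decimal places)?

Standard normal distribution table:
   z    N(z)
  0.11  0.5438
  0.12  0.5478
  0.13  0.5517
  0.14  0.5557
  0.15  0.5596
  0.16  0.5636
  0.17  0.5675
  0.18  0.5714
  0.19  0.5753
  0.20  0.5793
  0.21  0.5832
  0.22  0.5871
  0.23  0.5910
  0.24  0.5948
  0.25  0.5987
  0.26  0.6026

0.5753

σ√T = 0.45·√1 = 0.4500
d₁ = [ln(95/100) + (0.067 + ½·0.45²)·1] / (σ√T) = (-0.0513 + 0.1683) / 0.4500 = 0.2599 which rounds to 0.26
d₂ = 0.2599 − 0.4500 = -0.1901 which rounds to -0.19
Risk-neutral Pr[S_T < K] = N(−d₂) = N(0.19) = 0.5753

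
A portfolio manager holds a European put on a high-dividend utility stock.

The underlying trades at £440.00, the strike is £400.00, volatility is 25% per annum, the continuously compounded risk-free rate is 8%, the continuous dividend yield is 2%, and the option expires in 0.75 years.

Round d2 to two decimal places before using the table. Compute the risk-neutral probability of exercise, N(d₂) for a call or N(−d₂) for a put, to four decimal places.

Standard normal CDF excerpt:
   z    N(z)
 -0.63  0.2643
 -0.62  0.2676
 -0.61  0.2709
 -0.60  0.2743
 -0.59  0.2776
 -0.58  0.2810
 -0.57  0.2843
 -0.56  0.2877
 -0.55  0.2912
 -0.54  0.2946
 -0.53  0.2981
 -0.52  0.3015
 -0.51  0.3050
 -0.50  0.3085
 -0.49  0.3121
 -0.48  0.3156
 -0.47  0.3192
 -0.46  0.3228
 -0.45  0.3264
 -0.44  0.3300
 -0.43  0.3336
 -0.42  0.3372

σ√T = 0.25 × 0.8660 = 0.2165
d₁ = [ln(440/400) + (0.08 − 0.02 + 0.25²/2)·0.75] / 0.2165 = [0.0953 + 0.0684] / 0.2165 = 0.7563 ≈ 0.76
d₂ = d₁ − σ√T = 0.7563 − 0.2165 = 0.5398 ≈ 0.54
Risk-neutral Pr[S_T < K] = N(−d₂) = N(-0.54) = 0.2946

0.2946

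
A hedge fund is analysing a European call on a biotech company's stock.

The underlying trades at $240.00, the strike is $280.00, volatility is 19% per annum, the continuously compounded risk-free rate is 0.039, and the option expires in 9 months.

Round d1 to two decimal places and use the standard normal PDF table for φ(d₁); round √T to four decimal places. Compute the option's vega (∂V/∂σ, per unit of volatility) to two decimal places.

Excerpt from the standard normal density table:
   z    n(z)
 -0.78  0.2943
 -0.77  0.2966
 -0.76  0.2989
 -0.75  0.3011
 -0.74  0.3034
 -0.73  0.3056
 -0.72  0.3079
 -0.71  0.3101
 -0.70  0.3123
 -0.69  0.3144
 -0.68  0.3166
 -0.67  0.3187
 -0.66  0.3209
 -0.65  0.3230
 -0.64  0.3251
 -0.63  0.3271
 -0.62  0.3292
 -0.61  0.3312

65.80

σ√T = 0.19 × 0.8660 = 0.1645
d₁ = [ln(240/280) + (0.039 + ½·0.19²)·0.75] / (σ√T) = (-0.1542 + 0.0428) / 0.1645 = -0.6768 which rounds to -0.68
√T = √0.75 = 0.8660
φ(d₁) = φ(-0.68) = 0.3166
vega = S·φ(d₁)·√T = 240·0.3166·0.8660 = 65.8021
(The put has the same vega.)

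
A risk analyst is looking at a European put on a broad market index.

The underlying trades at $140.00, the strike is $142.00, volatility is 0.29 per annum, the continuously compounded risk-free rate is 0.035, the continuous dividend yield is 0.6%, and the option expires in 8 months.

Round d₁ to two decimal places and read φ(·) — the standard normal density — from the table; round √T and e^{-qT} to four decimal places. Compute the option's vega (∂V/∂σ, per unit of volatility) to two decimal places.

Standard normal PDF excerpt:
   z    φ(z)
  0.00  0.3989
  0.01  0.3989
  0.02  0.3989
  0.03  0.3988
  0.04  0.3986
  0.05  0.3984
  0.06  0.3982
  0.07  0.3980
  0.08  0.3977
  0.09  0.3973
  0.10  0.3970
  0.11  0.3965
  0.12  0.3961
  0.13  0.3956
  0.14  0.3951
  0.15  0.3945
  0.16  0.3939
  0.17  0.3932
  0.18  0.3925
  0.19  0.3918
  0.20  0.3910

σ√T = 0.29·√0.6667 = 0.2368
d₁ = [ln(140/142) + (0.035 − 0.006 + ½·0.29²)·0.6667] / (σ√T) = (-0.0142 + 0.0474) / 0.2368 = 0.1401 → 0.14
√T = √0.6667 = 0.8165
φ(d₁) = φ(0.14) = 0.3951
exp(−qT) = exp(−0.006·0.6667) = 0.9960
vega = S·exp(−qT)·φ(d₁)·√T = 140·0.9960·0.3951·0.8165 = 44.9832

44.98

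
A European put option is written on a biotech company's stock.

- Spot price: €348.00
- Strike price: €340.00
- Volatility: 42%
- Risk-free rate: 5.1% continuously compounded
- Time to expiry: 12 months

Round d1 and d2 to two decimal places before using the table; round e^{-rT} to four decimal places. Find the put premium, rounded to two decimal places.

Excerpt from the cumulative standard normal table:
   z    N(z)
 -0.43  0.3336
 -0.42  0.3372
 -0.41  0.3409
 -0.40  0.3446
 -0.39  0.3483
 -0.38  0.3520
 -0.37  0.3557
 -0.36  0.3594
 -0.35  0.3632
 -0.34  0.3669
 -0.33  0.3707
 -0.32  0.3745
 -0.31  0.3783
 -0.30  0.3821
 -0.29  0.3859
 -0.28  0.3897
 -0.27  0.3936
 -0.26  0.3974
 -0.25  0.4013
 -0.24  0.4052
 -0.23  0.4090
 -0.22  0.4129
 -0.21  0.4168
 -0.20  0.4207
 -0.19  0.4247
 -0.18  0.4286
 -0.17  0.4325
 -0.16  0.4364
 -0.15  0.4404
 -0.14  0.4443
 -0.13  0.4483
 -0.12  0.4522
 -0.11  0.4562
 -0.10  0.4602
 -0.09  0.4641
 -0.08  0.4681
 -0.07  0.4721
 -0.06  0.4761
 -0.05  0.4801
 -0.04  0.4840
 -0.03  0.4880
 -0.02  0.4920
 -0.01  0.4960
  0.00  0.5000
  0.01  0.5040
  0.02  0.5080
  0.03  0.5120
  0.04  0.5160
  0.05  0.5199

€44.22

σ√T = 0.42·√1 = 0.4200
ln(S/K) + (r + σ²/2)T = ln(348/340) + (0.051 + 0.42²/2)·1 = 0.0233 + 0.1392 = 0.1625
d₁ = 0.1625 / 0.4200 = 0.3868 ⇒ 0.39
d₂ = d₁ − σ√T = 0.3868 − 0.4200 = -0.0332 ⇒ -0.03
e^(−rT) = e^(−0.051·1) = 0.9503
P = 340·0.9503·N(0.03) − 348·N(-0.39) = 340·0.9503·0.5120 − 348·0.3483 = 165.4282 − 121.2084 = 44.2198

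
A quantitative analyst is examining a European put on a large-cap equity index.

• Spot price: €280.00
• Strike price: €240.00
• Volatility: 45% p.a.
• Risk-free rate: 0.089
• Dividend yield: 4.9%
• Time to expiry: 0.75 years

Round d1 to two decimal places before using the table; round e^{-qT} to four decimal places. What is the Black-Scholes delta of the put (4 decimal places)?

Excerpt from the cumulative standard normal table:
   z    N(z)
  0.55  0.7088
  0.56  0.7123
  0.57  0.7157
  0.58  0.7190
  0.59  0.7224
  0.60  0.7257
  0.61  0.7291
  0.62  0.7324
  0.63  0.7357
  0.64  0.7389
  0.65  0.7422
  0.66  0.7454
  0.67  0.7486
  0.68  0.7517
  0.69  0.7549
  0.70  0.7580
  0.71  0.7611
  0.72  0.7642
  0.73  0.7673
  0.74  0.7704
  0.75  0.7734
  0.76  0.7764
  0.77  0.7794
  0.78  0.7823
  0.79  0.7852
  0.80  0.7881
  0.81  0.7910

-0.2423

σ√T = 0.45·√0.75 = 0.3897
d₁ = [ln(280/240) + (0.089 − 0.049 + 0.45²/2)·0.75] / 0.3897 = [0.1542 + 0.1059] / 0.3897 = 0.6674 which rounds to 0.67
N(d₁) = N(0.67) = 0.7486
Δ_put = e^(−qT)·(N(d₁) − 1) = 0.9639·(0.7486 − 1) = -0.2423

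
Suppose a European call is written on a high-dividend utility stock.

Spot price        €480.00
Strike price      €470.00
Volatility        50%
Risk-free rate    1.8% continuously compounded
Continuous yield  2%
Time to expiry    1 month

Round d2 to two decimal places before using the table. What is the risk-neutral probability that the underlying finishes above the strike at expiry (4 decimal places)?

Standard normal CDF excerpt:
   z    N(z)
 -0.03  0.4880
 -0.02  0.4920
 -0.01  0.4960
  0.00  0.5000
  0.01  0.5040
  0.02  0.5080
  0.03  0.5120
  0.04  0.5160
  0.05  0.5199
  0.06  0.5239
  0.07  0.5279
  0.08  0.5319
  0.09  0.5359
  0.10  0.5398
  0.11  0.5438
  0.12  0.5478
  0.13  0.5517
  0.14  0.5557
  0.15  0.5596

0.5279

σ√T = 0.5 × 0.2887 = 0.1443
d₁ = [ln(480/470) + (0.018 − 0.02 + 0.5²/2)·0.08333] / 0.1443 = [0.0211 + 0.0102] / 0.1443 = 0.2169 which rounds to 0.22
d₂ = d₁ − σ√T = 0.2169 − 0.1443 = 0.0725 which rounds to 0.07
Risk-neutral Pr[S_T > K] = N(d₂) = N(0.07) = 0.5279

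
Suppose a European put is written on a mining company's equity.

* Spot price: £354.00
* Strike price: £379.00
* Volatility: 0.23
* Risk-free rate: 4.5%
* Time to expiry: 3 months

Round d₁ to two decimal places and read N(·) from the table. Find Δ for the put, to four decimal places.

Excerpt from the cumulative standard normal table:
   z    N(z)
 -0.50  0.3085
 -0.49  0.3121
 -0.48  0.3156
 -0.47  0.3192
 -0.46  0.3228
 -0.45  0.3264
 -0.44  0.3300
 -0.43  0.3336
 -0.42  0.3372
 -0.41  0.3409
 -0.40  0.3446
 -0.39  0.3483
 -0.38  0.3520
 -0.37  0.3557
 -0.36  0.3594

T = 0.25;  σ√T = 0.1150
d₁ = [ln(354/379) + (0.045 + 0.23²/2)·0.25] / 0.1150 = [-0.0682 + 0.0179] / 0.1150 = -0.4381 which rounds to -0.44
N(d₁) = N(-0.44) = 0.3300
Δ_put = N(d₁) − 1 = 0.3300 − 1 = -0.6700

-0.6700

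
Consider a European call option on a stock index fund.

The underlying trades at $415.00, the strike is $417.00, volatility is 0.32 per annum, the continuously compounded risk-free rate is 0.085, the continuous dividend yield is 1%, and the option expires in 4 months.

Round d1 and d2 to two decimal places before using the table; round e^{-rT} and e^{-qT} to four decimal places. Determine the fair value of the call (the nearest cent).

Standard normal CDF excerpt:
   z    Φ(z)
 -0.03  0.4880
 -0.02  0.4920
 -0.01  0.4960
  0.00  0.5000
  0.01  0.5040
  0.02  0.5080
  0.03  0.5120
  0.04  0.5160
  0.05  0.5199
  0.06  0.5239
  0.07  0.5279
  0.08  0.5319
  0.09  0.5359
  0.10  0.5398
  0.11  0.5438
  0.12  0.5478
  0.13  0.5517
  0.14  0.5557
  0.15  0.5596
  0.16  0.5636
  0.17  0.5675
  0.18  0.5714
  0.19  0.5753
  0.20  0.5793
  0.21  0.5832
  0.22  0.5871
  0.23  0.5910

$33.69

σ√T = 0.32·√0.3333 = 0.1848
ln(S/K) + (r − q + σ²/2)T = ln(415/417) + (0.085 − 0.01 + 0.32²/2)·0.3333 = -0.0048 + 0.0421 = 0.0373
d₁ = 0.0373 / 0.1848 = 0.2017 → 0.20
d₂ = d₁ − σ√T = 0.2017 − 0.1848 = 0.0169 → 0.02
exp(−qT) = exp(−0.01·0.3333) = 0.9967;  exp(−rT) = exp(−0.085·0.3333) = 0.9721
N(d₁) = N(0.20) = 0.5793;  N(d₂) = N(0.02) = 0.5080
C = 415·0.9967·0.5793 − 417·0.9721·0.5080 = 239.6161 − 205.9258 = 33.6904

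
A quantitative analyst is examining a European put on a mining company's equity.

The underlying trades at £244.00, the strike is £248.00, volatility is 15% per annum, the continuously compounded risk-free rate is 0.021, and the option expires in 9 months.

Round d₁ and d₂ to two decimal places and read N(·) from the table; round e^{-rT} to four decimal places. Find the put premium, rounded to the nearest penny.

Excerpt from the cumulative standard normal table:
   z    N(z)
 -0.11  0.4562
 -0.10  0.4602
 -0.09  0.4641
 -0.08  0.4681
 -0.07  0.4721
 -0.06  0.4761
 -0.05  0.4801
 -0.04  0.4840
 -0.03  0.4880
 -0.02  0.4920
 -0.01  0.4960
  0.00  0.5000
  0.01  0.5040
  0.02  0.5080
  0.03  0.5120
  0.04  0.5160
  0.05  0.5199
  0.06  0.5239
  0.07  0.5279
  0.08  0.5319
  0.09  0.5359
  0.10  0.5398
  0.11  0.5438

£12.71

σ√T = 0.15 × 0.8660 = 0.1299
d₁ = [ln(244/248) + (0.021 + 0.15²/2)·0.75] / 0.1299 = [-0.0163 + 0.0242] / 0.1299 = 0.0610 which rounds to 0.06
d₂ = d₁ − σ√T = 0.0610 − 0.1299 = -0.0689 which rounds to -0.07
exp(−rT) = exp(−0.021·0.75) = 0.9844
P = 248·0.9844·N(0.07) − 244·N(-0.06) = 248·0.9844·0.5279 − 244·0.4761 = 128.8769 − 116.1684 = 12.7085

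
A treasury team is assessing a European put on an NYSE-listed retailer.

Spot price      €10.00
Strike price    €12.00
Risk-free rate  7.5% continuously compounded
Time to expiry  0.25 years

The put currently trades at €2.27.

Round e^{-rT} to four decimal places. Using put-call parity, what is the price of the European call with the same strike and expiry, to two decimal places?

€0.49

exp(−rT) = exp(−0.075·0.25) = 0.9814
Put-call parity: C − P = S − K·e^(−rT) = 10 − 12·0.9814 = 10 − 11.7768 = -1.7768
C = P + (C − P) = 2.27 + (-1.7768) = 0.4932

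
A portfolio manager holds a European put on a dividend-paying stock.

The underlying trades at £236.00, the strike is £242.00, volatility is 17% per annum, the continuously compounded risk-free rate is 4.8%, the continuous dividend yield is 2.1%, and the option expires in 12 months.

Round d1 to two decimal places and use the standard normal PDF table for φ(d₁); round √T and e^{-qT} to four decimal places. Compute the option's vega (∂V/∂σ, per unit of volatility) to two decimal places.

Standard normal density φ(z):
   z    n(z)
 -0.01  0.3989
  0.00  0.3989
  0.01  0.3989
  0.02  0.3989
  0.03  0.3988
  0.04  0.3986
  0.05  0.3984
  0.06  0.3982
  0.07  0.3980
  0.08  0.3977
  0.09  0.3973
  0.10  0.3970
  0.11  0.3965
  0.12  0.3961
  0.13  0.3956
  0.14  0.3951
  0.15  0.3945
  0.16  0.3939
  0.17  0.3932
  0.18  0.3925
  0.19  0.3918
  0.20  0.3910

T = 1;  σ√T = 0.1700
d₁ = [ln(236/242) + (0.048 − 0.021 + 0.17²/2)·1] / 0.1700 = [-0.0251 + 0.0415] / 0.1700 = 0.0961 ⇒ 0.10
√T = √1 = 1.0000
φ(d₁) = φ(0.10) = 0.3970
e^(−qT) = e^(−0.021·1) = 0.9792
vega = S·e^(−qT)·φ(d₁)·√T = 236·0.9792·0.3970·1.0000 = 91.7432
(Vega is the same for a European call and put with the same parameters.)

91.74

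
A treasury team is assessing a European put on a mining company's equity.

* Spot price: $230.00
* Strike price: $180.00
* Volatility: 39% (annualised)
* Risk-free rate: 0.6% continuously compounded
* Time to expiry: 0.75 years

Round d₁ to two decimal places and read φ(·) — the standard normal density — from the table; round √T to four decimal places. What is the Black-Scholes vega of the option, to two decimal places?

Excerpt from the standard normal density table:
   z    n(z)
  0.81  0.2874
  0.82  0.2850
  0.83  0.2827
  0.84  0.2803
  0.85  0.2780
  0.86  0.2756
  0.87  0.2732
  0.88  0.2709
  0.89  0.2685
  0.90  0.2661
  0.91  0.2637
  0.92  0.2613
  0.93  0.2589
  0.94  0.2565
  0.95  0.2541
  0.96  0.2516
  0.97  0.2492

T = 0.75;  σ√T = 0.3377
d₁ = [ln(230/180) + (0.006 + 0.39²/2)·0.75] / 0.3377 = [0.2451 + 0.0615] / 0.3377 = 0.9079 ≈ 0.91
√T = √0.75 = 0.8660
φ(d₁) = φ(0.91) = 0.2637
vega = S·φ(d₁)·√T = 230·0.2637·0.8660 = 52.5238
(The call has the same vega.)

52.52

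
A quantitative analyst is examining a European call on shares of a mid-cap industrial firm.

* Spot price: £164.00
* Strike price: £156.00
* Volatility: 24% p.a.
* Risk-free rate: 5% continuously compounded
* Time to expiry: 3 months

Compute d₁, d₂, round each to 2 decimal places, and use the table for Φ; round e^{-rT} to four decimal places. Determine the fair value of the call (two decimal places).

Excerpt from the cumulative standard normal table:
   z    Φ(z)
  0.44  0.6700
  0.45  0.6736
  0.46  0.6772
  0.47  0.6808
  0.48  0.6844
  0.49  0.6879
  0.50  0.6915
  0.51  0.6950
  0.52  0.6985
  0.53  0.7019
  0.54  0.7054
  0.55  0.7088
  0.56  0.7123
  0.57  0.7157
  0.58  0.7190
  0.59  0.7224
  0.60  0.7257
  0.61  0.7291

£13.58

T = 0.25;  σ√T = 0.1200
ln(S/K) + (r + σ²/2)T = ln(164/156) + (0.05 + 0.24²/2)·0.25 = 0.0500 + 0.0197 = 0.0697
d₁ = 0.0697 / 0.1200 = 0.5809 ⇒ 0.58
d₂ = d₁ − σ√T = 0.5809 − 0.1200 = 0.4609 ⇒ 0.46
exp(−rT) = exp(−0.05·0.25) = 0.9876
N(d₁) = N(0.58) = 0.7190;  N(d₂) = N(0.46) = 0.6772
C = 164·0.7190 − 156·0.9876·0.6772 = 117.9160 − 104.3332 = 13.5828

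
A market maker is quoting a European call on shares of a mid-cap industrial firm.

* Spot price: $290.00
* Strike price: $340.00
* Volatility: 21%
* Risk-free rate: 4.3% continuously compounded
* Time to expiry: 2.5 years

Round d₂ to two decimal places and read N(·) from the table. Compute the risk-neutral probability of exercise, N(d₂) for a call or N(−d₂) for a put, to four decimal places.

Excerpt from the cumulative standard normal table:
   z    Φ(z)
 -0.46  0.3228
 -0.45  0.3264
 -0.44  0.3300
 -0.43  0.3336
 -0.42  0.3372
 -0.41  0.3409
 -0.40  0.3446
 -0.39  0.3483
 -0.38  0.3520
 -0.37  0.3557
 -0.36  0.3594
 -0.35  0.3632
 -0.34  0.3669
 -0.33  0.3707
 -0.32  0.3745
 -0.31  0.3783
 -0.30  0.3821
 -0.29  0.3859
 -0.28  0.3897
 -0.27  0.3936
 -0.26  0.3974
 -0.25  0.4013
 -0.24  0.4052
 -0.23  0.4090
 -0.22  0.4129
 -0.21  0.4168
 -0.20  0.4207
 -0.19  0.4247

σ√T = 0.21 × 1.5811 = 0.3320
d₁ = [ln(290/340) + (0.043 + 0.21²/2)·2.5] / 0.3320 = [-0.1591 + 0.1626] / 0.3320 = 0.0107 ⇒ 0.01
d₂ = d₁ − σ√T = 0.0107 − 0.3320 = -0.3213 ⇒ -0.32
Pr(exercise) under Q = N(d₂) = 0.3745

0.3745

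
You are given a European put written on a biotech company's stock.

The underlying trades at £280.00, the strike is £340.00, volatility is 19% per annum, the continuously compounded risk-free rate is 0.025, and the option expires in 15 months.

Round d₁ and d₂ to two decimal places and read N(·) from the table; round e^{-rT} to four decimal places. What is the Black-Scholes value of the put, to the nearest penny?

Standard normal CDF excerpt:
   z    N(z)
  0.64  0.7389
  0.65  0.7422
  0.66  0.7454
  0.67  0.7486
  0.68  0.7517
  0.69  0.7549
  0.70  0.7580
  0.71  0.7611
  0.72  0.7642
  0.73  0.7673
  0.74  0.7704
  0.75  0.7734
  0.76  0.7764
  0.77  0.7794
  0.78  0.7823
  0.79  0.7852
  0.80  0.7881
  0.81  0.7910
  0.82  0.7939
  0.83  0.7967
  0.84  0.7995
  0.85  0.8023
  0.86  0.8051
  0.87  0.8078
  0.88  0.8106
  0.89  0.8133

£57.48

σ√T = 0.19·√1.25 = 0.2124
d₁ = [ln(280/340) + (0.025 + 0.19²/2)·1.25] / 0.2124 = [-0.1942 + 0.0538] / 0.2124 = -0.6607 which rounds to -0.66
d₂ = d₁ − σ√T = -0.6607 − 0.2124 = -0.8731 which rounds to -0.87
exp(−rT) = exp(−0.025·1.25) = 0.9692
N(−d₂) = N(0.87) = 0.8078;  N(−d₁) = N(0.66) = 0.7454
P = 340·0.9692·0.8078 − 280·0.7454 = 266.1927 − 208.7120 = 57.4807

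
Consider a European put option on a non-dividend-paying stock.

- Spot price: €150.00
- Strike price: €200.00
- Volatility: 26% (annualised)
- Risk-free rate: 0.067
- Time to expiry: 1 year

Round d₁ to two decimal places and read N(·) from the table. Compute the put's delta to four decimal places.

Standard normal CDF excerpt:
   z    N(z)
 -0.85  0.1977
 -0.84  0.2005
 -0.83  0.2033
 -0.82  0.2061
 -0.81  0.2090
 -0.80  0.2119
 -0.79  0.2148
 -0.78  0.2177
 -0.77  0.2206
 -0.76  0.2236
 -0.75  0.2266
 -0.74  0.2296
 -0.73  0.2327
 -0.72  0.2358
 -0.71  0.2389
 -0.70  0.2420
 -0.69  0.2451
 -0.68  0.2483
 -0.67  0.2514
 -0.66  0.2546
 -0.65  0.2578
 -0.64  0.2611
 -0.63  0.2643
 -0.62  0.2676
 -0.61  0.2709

-0.7642

σ√T = 0.26·√1 = 0.2600
d₁ = [ln(150/200) + (0.067 + ½·0.26²)·1] / (σ√T) = (-0.2877 + 0.1008) / 0.2600 = -0.7188 which rounds to -0.72
N(d₁) = N(-0.72) = 0.2358
Δ_put = N(d₁) − 1 = 0.2358 − 1 = -0.7642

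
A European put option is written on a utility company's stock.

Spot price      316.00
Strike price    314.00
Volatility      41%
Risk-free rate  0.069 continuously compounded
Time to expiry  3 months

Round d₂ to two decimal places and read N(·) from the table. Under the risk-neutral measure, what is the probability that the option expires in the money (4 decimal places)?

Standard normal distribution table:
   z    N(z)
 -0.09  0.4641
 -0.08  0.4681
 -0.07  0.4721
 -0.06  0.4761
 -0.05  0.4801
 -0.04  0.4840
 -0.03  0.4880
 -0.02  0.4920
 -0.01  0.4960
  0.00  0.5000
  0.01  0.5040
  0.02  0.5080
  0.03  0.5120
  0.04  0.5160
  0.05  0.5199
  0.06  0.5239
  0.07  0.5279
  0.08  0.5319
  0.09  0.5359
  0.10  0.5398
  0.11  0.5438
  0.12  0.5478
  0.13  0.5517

0.4960

σ√T = 0.41·√0.25 = 0.2050
d₁ = [ln(316/314) + (0.069 + 0.41²/2)·0.25] / 0.2050 = [0.0063 + 0.0383] / 0.2050 = 0.2176 which rounds to 0.22
d₂ = d₁ − σ√T = 0.2176 − 0.2050 = 0.0126 which rounds to 0.01
Risk-neutral Pr[S_T < K] = N(−d₂) = N(-0.01) = 0.4960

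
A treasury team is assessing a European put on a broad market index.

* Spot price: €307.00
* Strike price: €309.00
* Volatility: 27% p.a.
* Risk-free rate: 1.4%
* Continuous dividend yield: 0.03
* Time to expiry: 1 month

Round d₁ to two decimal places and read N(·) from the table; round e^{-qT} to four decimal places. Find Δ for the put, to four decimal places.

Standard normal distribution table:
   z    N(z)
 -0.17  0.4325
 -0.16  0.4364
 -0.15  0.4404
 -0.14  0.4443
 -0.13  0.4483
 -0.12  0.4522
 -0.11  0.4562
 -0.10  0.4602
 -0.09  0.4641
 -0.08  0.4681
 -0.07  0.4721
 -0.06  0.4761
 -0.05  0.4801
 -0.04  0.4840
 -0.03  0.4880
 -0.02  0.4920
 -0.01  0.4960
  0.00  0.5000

-0.5226

σ√T = 0.27 × 0.2887 = 0.0779
ln(S/K) + (r − q + σ²/2)T = ln(307/309) + (0.014 − 0.03 + 0.27²/2)·0.08333 = -0.0065 + 0.0017 = -0.0048
d₁ = -0.0048 / 0.0779 = -0.0614 ⇒ -0.06
N(d₁) = N(-0.06) = 0.4761
Δ_put = exp(−qT)·(N(d₁) − 1) = 0.9975·(0.4761 − 1) = -0.5226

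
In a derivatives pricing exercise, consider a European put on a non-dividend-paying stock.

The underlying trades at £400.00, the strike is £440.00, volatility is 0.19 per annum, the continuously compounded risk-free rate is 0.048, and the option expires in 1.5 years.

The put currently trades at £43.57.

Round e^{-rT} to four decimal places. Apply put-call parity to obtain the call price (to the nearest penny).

£34.15

exp(−rT) = exp(−0.048·1.5) = 0.9305
Put-call parity: C − P = S − K·e^(−rT) = 400 − 440·0.9305 = 400 − 409.4200 = -9.4200
C = P + (C − P) = 43.57 + (-9.4200) = 34.1500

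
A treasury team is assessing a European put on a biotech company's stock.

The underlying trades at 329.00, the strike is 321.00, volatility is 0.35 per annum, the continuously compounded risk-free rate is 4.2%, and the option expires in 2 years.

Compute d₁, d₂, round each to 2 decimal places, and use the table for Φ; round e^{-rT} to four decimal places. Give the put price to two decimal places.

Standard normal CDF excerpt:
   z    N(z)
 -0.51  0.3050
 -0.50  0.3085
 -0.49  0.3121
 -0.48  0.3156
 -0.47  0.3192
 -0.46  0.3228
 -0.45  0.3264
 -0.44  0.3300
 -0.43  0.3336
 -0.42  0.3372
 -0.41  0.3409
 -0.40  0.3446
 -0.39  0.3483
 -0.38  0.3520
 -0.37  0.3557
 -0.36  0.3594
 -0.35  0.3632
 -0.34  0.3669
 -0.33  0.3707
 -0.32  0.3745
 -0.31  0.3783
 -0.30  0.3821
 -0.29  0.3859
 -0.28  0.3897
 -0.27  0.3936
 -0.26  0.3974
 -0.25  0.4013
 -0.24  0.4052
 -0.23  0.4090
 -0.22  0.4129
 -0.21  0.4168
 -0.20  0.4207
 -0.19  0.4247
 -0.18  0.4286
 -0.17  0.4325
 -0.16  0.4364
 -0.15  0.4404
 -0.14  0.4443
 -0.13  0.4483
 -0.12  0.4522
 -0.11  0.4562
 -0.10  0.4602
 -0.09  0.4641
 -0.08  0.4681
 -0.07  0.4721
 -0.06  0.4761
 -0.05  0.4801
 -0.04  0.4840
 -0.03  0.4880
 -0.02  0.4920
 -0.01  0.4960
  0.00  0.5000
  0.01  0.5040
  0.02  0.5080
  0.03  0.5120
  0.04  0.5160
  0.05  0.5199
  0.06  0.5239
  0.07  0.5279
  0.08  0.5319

σ√T = 0.35 × 1.4142 = 0.4950
d₁ = [ln(329/321) + (0.042 + 0.35²/2)·2] / 0.4950 = [0.0246 + 0.2065] / 0.4950 = 0.4669 ≈ 0.47
d₂ = d₁ − σ√T = 0.4669 − 0.4950 = -0.0280 ≈ -0.03
e^(−rT) = e^(−0.042·2) = 0.9194
N(−d₂) = N(0.03) = 0.5120;  N(−d₁) = N(-0.47) = 0.3192
P = 321·0.9194·0.5120 − 329·0.3192 = 151.1052 − 105.0168 = 46.0884

46.09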